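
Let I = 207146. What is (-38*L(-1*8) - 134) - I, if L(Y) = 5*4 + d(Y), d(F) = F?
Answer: -207736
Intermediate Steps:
L(Y) = 20 + Y (L(Y) = 5*4 + Y = 20 + Y)
(-38*L(-1*8) - 134) - I = (-38*(20 - 1*8) - 134) - 1*207146 = (-38*(20 - 8) - 134) - 207146 = (-38*12 - 134) - 207146 = (-456 - 134) - 207146 = -590 - 207146 = -207736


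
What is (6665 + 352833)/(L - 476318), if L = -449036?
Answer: -179749/462677 ≈ -0.38850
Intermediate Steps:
(6665 + 352833)/(L - 476318) = (6665 + 352833)/(-449036 - 476318) = 359498/(-925354) = 359498*(-1/925354) = -179749/462677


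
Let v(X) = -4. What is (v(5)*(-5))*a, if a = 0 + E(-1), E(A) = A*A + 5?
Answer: 120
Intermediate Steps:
E(A) = 5 + A² (E(A) = A² + 5 = 5 + A²)
a = 6 (a = 0 + (5 + (-1)²) = 0 + (5 + 1) = 0 + 6 = 6)
(v(5)*(-5))*a = -4*(-5)*6 = 20*6 = 120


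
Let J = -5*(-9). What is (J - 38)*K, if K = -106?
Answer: -742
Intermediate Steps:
J = 45
(J - 38)*K = (45 - 38)*(-106) = 7*(-106) = -742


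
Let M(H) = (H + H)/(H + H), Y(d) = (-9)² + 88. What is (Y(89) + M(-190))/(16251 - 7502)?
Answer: 170/8749 ≈ 0.019431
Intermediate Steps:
Y(d) = 169 (Y(d) = 81 + 88 = 169)
M(H) = 1 (M(H) = (2*H)/((2*H)) = (2*H)*(1/(2*H)) = 1)
(Y(89) + M(-190))/(16251 - 7502) = (169 + 1)/(16251 - 7502) = 170/8749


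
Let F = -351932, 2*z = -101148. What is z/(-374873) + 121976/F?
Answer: -6981725020/32982451159 ≈ -0.21168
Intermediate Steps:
z = -50574 (z = (1/2)*(-101148) = -50574)
z/(-374873) + 121976/F = -50574/(-374873) + 121976/(-351932) = -50574*(-1/374873) + 121976*(-1/351932) = 50574/374873 - 30494/87983 = -6981725020/32982451159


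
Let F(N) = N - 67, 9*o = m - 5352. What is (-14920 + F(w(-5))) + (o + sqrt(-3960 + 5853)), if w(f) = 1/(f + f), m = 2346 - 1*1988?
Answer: -1398779/90 + sqrt(1893) ≈ -15498.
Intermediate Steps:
m = 358 (m = 2346 - 1988 = 358)
o = -4994/9 (o = (358 - 5352)/9 = (1/9)*(-4994) = -4994/9 ≈ -554.89)
w(f) = 1/(2*f)
F(N) = -67 + N
(-14920 + F(w(-5))) + (o + sqrt(-3960 + 5853)) = (-14920 + (-67 + (1/2)/(-5))) + (-4994/9 + sqrt(-3960 + 5853)) = (-14920 + (-67 + (1/2)*(-1/5))) + (-4994/9 + sqrt(1893)) = (-14920 + (-67 - 1/10)) + (-4994/9 + sqrt(1893)) = (-14920 - 671/10) + (-4994/9 + sqrt(1893)) = -149871/10 + (-4994/9 + sqrt(1893)) = -1398779/90 + sqrt(1893)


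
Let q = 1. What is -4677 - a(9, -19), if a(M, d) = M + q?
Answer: -4687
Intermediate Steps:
a(M, d) = 1 + M (a(M, d) = M + 1 = 1 + M)
-4677 - a(9, -19) = -4677 - (1 + 9) = -4677 - 1*10 = -4677 - 10 = -4687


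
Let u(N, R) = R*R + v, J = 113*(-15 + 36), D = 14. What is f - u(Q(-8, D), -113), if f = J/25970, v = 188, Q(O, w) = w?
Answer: -48070131/3710 ≈ -12957.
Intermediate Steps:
J = 2373 (J = 113*21 = 2373)
u(N, R) = 188 + R**2 (u(N, R) = R*R + 188 = R**2 + 188 = 188 + R**2)
f = 339/3710 (f = 2373/25970 = 2373*(1/25970) = 339/3710 ≈ 0.091375)
f - u(Q(-8, D), -113) = 339/3710 - (188 + (-113)**2) = 339/3710 - (188 + 12769) = 339/3710 - 1*12957 = 339/3710 - 12957 = -48070131/3710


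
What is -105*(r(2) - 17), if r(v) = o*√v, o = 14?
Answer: 1785 - 1470*√2 ≈ -293.89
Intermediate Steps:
r(v) = 14*√v
-105*(r(2) - 17) = -105*(14*√2 - 17) = -105*(-17 + 14*√2) = 1785 - 1470*√2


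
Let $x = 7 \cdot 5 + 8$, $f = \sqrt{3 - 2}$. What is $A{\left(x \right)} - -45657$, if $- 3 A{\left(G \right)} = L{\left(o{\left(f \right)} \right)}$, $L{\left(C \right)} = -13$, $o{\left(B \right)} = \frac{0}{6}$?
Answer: $\frac{136984}{3} \approx 45661.0$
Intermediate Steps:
$f = 1$ ($f = \sqrt{1} = 1$)
$o{\left(B \right)} = 0$ ($o{\left(B \right)} = 0 \cdot \frac{1}{6} = 0$)
$x = 43$ ($x = 35 + 8 = 43$)
$A{\left(G \right)} = \frac{13}{3}$ ($A{\left(G \right)} = \left(- \frac{1}{3}\right) \left(-13\right) = \frac{13}{3}$)
$A{\left(x \right)} - -45657 = \frac{13}{3} - -45657 = \frac{13}{3} + 45657 = \frac{136984}{3}$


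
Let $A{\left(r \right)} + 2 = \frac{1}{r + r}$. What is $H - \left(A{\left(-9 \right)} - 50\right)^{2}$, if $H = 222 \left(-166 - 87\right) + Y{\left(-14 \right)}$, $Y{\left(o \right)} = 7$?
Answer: $- \frac{19073485}{324} \approx -58869.0$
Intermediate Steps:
$A{\left(r \right)} = -2 + \frac{1}{2 r}$ ($A{\left(r \right)} = -2 + \frac{1}{r + r} = -2 + \frac{1}{2 r}$)
$H = -56159$ ($H = 222 \left(-166 - 87\right) + 7 = 222 \left(-253\right) + 7 = -56166 + 7 = -56159$)
$H - \left(A{\left(-9 \right)} - 50\right)^{2} = -56159 - \left(\left(-2 + \frac{1}{2 \left(-9\right)}\right) - 50\right)^{2} = -56159 - \left(\left(-2 + \frac{1}{2} \left(- \frac{1}{9}\right)\right) - 50\right)^{2} = -56159 - \left(\left(-2 - \frac{1}{18}\right) - 50\right)^{2} = -56159 - \left(- \frac{37}{18} - 50\right)^{2} = -56159 - \left(- \frac{937}{18}\right)^{2} = -56159 - \frac{877969}{324} = - \frac{19073485}{324}$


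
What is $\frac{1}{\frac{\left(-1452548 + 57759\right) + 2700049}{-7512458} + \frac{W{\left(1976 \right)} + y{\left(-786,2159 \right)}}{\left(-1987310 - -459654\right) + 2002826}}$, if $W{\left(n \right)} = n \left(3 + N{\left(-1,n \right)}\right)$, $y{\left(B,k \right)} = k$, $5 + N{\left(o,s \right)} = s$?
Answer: $\frac{1784847333930}{14349636488207} \approx 0.12438$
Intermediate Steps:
$N{\left(o,s \right)} = -5 + s$
$W{\left(n \right)} = n \left(-2 + n\right)$ ($W{\left(n \right)} = n \left(3 + \left(-5 + n\right)\right) = n \left(-2 + n\right)$)
$\frac{1}{\frac{\left(-1452548 + 57759\right) + 2700049}{-7512458} + \frac{W{\left(1976 \right)} + y{\left(-786,2159 \right)}}{\left(-1987310 - -459654\right) + 2002826}} = \frac{1}{\frac{\left(-1452548 + 57759\right) + 2700049}{-7512458} + \frac{1976 \left(-2 + 1976\right) + 2159}{\left(-1987310 - -459654\right) + 2002826}} = \frac{1}{\left(-1394789 + 2700049\right) \left(- \frac{1}{7512458}\right) + \frac{1976 \cdot 1974 + 2159}{\left(-1987310 + 459654\right) + 2002826}} = \frac{1}{1305260 \left(- \frac{1}{7512458}\right) + \frac{3900624 + 2159}{-1527656 + 2002826}} = \frac{1}{- \frac{652630}{3756229} + \frac{3902783}{475170}} = \frac{1}{\frac{14349636488207}{1784847333930}} = \frac{1784847333930}{14349636488207}$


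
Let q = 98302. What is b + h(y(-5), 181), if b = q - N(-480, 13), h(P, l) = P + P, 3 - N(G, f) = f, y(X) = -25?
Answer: 98262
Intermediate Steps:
N(G, f) = 3 - f
h(P, l) = 2*P
b = 98312 (b = 98302 - (3 - 1*13) = 98302 - (3 - 13) = 98302 - 1*(-10) = 98302 + 10 = 98312)
b + h(y(-5), 181) = 98312 + 2*(-25) = 98312 - 50 = 98262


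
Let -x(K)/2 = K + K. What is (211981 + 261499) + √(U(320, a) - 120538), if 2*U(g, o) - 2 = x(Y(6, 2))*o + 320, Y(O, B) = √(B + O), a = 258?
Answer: 473480 + √(-120377 - 1032*√2) ≈ 4.7348e+5 + 349.05*I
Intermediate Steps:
x(K) = -4*K (x(K) = -2*(K + K) = -4*K)
U(g, o) = 161 - 4*o*√2 (U(g, o) = 1 + ((-4*√(2 + 6))*o + 320)/2 = 1 + ((-8*√2)*o + 320)/2 = 1 + (-8*o*√2 + 320)/2 = 1 + (320 - 8*o*√2)/2 = 1 + (160 - 4*o*√2) = 161 - 4*o*√2)
(211981 + 261499) + √(U(320, a) - 120538) = (211981 + 261499) + √((161 - 4*258*√2) - 120538) = 473480 + √((161 - 1032*√2) - 120538) = 473480 + √(-120377 - 1032*√2)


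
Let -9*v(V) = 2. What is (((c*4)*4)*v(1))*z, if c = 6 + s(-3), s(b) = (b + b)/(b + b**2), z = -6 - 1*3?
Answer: 160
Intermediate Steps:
z = -9 (z = -6 - 3 = -9)
v(V) = -2/9 (v(V) = -1/9*2 = -2/9)
s(b) = 2*b/(b + b**2) (s(b) = (2*b)/(b + b**2) = 2*b/(b + b**2))
c = 5 (c = 6 + 2/(1 - 3) = 6 + 2/(-2) = 6 + 2*(-1/2) = 6 - 1 = 5)
(((c*4)*4)*v(1))*z = (((5*4)*4)*(-2/9))*(-9) = ((20*4)*(-2/9))*(-9) = (80*(-2/9))*(-9) = -160/9*(-9) = 160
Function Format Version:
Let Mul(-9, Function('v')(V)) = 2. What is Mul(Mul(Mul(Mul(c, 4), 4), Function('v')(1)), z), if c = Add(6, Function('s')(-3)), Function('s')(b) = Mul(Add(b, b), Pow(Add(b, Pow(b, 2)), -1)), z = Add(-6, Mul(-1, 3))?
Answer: 160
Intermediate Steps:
z = -9 (z = Add(-6, -3) = -9)
Function('v')(V) = Rational(-2, 9) (Function('v')(V) = Mul(Rational(-1, 9), 2) = Rational(-2, 9))
Function('s')(b) = Mul(2, b, Pow(Add(b, Pow(b, 2)), -1)) (Function('s')(b) = Mul(Mul(2, b), Pow(Add(b, Pow(b, 2)), -1)) = Mul(2, b, Pow(Add(b, Pow(b, 2)), -1)))
c = 5 (c = Add(6, Mul(2, Pow(Add(1, -3), -1))) = Add(6, Mul(2, Pow(-2, -1))) = Add(6, Mul(2, Rational(-1, 2))) = Add(6, -1) = 5)
Mul(Mul(Mul(Mul(c, 4), 4), Function('v')(1)), z) = Mul(Mul(Mul(Mul(5, 4), 4), Rational(-2, 9)), -9) = Mul(Mul(Mul(20, 4), Rational(-2, 9)), -9) = Mul(Mul(80, Rational(-2, 9)), -9) = Mul(Rational(-160, 9), -9) = 160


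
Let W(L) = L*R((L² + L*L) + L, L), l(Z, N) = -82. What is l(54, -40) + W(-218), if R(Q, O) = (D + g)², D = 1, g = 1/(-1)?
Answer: -82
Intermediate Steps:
g = -1
R(Q, O) = 0 (R(Q, O) = (1 - 1)² = 0² = 0)
W(L) = 0 (W(L) = L*0 = 0)
l(54, -40) + W(-218) = -82 + 0 = -82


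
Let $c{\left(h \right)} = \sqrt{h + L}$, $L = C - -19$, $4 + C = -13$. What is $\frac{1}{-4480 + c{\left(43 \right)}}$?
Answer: $- \frac{896}{4014071} - \frac{3 \sqrt{5}}{20070355} \approx -0.00022355$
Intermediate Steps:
$C = -17$ ($C = -4 - 13 = -17$)
$L = 2$ ($L = -17 - -19 = -17 + 19 = 2$)
$c{\left(h \right)} = \sqrt{2 + h}$ ($c{\left(h \right)} = \sqrt{h + 2} = \sqrt{2 + h}$)
$\frac{1}{-4480 + c{\left(43 \right)}} = \frac{1}{-4480 + \sqrt{2 + 43}} = \frac{1}{-4480 + \sqrt{45}} = \frac{1}{-4480 + 3 \sqrt{5}}$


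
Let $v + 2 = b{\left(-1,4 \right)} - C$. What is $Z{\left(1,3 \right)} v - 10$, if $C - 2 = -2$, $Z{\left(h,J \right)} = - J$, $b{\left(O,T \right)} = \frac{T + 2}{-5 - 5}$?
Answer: $- \frac{11}{5} \approx -2.2$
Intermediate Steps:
$b{\left(O,T \right)} = - \frac{1}{5} - \frac{T}{10}$ ($b{\left(O,T \right)} = \frac{2 + T}{-10} = \left(2 + T\right) \left(- \frac{1}{10}\right) = - \frac{1}{5} - \frac{T}{10}$)
$C = 0$ ($C = 2 - 2 = 0$)
$v = - \frac{13}{5}$ ($v = -2 - \frac{3}{5} = - \frac{13}{5} \approx -2.6$)
$Z{\left(1,3 \right)} v - 10 = \left(-1\right) 3 \left(- \frac{13}{5}\right) - 10 = \left(-3\right) \left(- \frac{13}{5}\right) - 10 = \frac{39}{5} - 10 = - \frac{11}{5}$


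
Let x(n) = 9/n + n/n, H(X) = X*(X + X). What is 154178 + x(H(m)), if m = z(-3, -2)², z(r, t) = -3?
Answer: 2775223/18 ≈ 1.5418e+5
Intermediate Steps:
m = 9 (m = (-3)² = 9)
H(X) = 2*X² (H(X) = X*(2*X) = 2*X²)
x(n) = 1 + 9/n (x(n) = 9/n + 1 = 1 + 9/n)
154178 + x(H(m)) = 154178 + (9 + 2*9²)/((2*9²)) = 154178 + (9 + 2*81)/((2*81)) = 154178 + (9 + 162)/162 = 154178 + (1/162)*171 = 154178 + 19/18 = 2775223/18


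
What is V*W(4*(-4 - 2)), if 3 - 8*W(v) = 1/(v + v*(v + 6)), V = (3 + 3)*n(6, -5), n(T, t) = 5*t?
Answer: -30575/544 ≈ -56.204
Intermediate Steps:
V = -150 (V = (3 + 3)*(5*(-5)) = 6*(-25) = -150)
W(v) = 3/8 - 1/(8*(v + v*(6 + v))) (W(v) = 3/8 - 1/(8*(v + v*(v + 6))) = 3/8 - 1/(8*(v + v*(6 + v))))
V*W(4*(-4 - 2)) = -75*(-1 + 3*(4*(-4 - 2))² + 21*(4*(-4 - 2)))/(4*(4*(-4 - 2))*(7 + 4*(-4 - 2))) = -75*(-1 + 3*(4*(-6))² + 21*(4*(-6)))/(4*(4*(-6))*(7 + 4*(-6))) = -75*(-1 + 3*(-24)² + 21*(-24))/(4*(-24)*(7 - 24)) = -75*(-1)*(-1 + 3*576 - 504)/(4*24*(-17)) = -75*(-1)*(-1)*(-1 + 1728 - 504)/(4*24*17) = -75*(-1)*(-1)*1223/(4*24*17) = -150*1223/3264 = -30575/544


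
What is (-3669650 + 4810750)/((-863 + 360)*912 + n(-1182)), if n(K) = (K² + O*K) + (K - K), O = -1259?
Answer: 570550/1213263 ≈ 0.47026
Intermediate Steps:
n(K) = K² - 1259*K (n(K) = (K² - 1259*K) + (K - K) = (K² - 1259*K) + 0 = K² - 1259*K)
(-3669650 + 4810750)/((-863 + 360)*912 + n(-1182)) = (-3669650 + 4810750)/((-863 + 360)*912 - 1182*(-1259 - 1182)) = 1141100/(-503*912 - 1182*(-2441)) = 1141100/(-458736 + 2885262) = 1141100/2426526 = 1141100*(1/2426526) = 570550/1213263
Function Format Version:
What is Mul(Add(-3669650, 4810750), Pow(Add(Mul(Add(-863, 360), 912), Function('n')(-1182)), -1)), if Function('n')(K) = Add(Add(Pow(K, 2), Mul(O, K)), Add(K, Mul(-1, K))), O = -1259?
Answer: Rational(570550, 1213263) ≈ 0.47026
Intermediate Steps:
Function('n')(K) = Add(Pow(K, 2), Mul(-1259, K)) (Function('n')(K) = Add(Add(Pow(K, 2), Mul(-1259, K)), Add(K, Mul(-1, K))) = Add(Add(Pow(K, 2), Mul(-1259, K)), 0) = Add(Pow(K, 2), Mul(-1259, K)))
Mul(Add(-3669650, 4810750), Pow(Add(Mul(Add(-863, 360), 912), Function('n')(-1182)), -1)) = Mul(Add(-3669650, 4810750), Pow(Add(Mul(Add(-863, 360), 912), Mul(-1182, Add(-1259, -1182))), -1)) = Mul(1141100, Pow(Add(Mul(-503, 912), Mul(-1182, -2441)), -1)) = Mul(1141100, Pow(Add(-458736, 2885262), -1)) = Mul(1141100, Pow(2426526, -1)) = Mul(1141100, Rational(1, 2426526)) = Rational(570550, 1213263)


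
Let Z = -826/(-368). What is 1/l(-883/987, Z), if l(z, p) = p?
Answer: 184/413 ≈ 0.44552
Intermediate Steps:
Z = 413/184 (Z = -826*(-1/368) = 413/184 ≈ 2.2446)
1/l(-883/987, Z) = 1/(413/184) = 184/413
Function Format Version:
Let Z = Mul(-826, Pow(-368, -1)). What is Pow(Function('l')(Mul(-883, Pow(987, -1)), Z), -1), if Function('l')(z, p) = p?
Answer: Rational(184, 413) ≈ 0.44552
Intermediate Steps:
Z = Rational(413, 184) (Z = Mul(-826, Rational(-1, 368)) = Rational(413, 184) ≈ 2.2446)
Pow(Function('l')(Mul(-883, Pow(987, -1)), Z), -1) = Pow(Rational(413, 184), -1) = Rational(184, 413)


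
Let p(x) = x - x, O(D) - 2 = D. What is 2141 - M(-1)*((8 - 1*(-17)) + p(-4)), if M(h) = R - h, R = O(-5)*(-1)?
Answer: 2041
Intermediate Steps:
O(D) = 2 + D
p(x) = 0
R = 3 (R = (2 - 5)*(-1) = -3*(-1) = 3)
M(h) = 3 - h
2141 - M(-1)*((8 - 1*(-17)) + p(-4)) = 2141 - (3 - 1*(-1))*((8 - 1*(-17)) + 0) = 2141 - (3 + 1)*((8 + 17) + 0) = 2141 - 4*(25 + 0) = 2141 - 4*25 = 2141 - 1*100 = 2141 - 100 = 2041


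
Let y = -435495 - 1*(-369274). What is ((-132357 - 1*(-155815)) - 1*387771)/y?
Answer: 364313/66221 ≈ 5.5015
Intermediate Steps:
y = -66221 (y = -435495 + 369274 = -66221)
((-132357 - 1*(-155815)) - 1*387771)/y = ((-132357 - 1*(-155815)) - 1*387771)/(-66221) = ((-132357 + 155815) - 387771)*(-1/66221) = (23458 - 387771)*(-1/66221) = -364313*(-1/66221) = 364313/66221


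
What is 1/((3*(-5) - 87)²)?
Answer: 1/10404 ≈ 9.6117e-5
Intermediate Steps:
1/((3*(-5) - 87)²) = 1/((-15 - 87)²) = 1/((-102)²) = 1/10404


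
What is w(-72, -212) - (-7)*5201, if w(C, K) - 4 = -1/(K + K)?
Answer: 15438265/424 ≈ 36411.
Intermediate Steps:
w(C, K) = 4 - 1/(2*K) (w(C, K) = 4 - 1/(K + K) = 4 - 1/(2*K))
w(-72, -212) - (-7)*5201 = (4 - ½/(-212)) - (-7)*5201 = (4 - ½*(-1/212)) - 1*(-36407) = (4 + 1/424) + 36407 = 1697/424 + 36407 = 15438265/424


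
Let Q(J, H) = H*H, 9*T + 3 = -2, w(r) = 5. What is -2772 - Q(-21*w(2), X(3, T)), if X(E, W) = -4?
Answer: -2788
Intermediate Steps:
T = -5/9 (T = -⅓ + (⅑)*(-2) = -⅓ - 2/9 = -5/9 ≈ -0.55556)
Q(J, H) = H²
-2772 - Q(-21*w(2), X(3, T)) = -2772 - 1*(-4)² = -2772 - 1*16 = -2772 - 16 = -2788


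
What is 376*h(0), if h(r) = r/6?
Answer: 0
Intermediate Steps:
h(r) = r/6 (h(r) = r*(1/6) = r/6)
376*h(0) = 376*((1/6)*0) = 376*0 = 0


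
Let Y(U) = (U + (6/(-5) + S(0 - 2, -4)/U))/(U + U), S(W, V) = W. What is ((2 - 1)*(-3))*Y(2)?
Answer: 3/20 ≈ 0.15000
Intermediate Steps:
Y(U) = (-6/5 + U - 2/U)/(2*U) (Y(U) = (U + (6/(-5) + (0 - 2)/U))/(U + U) = (U + (6*(-⅕) - 2/U))/((2*U)) = (U + (-6/5 - 2/U))*(1/(2*U)) = (-6/5 + U - 2/U)*(1/(2*U)) = (-6/5 + U - 2/U)/(2*U))
((2 - 1)*(-3))*Y(2) = ((2 - 1)*(-3))*(½ - 1/2² - ⅗/2) = (1*(-3))*(½ - 1*¼ - ⅗*½) = -3*(½ - ¼ - 3/10) = -3*(-1/20) = 3/20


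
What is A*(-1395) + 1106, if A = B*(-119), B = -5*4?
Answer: -3318994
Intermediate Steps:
B = -20
A = 2380 (A = -20*(-119) = 2380)
A*(-1395) + 1106 = 2380*(-1395) + 1106 = -3320100 + 1106 = -3318994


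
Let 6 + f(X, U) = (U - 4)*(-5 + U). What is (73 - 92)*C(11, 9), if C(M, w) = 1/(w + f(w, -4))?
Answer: -19/75 ≈ -0.25333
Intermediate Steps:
f(X, U) = -6 + (-5 + U)*(-4 + U) (f(X, U) = -6 + (U - 4)*(-5 + U) = -6 + (-4 + U)*(-5 + U) = -6 + (-5 + U)*(-4 + U))
C(M, w) = 1/(66 + w) (C(M, w) = 1/(w + (14 + (-4)**2 - 9*(-4))) = 1/(w + (14 + 16 + 36)) = 1/(w + 66) = 1/(66 + w))
(73 - 92)*C(11, 9) = (73 - 92)/(66 + 9) = -19/75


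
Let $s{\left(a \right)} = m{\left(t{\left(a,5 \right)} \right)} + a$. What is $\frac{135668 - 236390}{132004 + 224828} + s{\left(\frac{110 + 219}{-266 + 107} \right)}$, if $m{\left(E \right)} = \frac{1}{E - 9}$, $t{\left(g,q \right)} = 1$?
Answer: $- \frac{7805809}{3152016} \approx -2.4764$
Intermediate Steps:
$m{\left(E \right)} = \frac{1}{-9 + E}$
$s{\left(a \right)} = - \frac{1}{8} + a$ ($s{\left(a \right)} = \frac{1}{-9 + 1} + a = \frac{1}{-8} + a = - \frac{1}{8} + a$)
$\frac{135668 - 236390}{132004 + 224828} + s{\left(\frac{110 + 219}{-266 + 107} \right)} = \frac{135668 - 236390}{132004 + 224828} + \left(- \frac{1}{8} + \frac{110 + 219}{-266 + 107}\right) = - \frac{100722}{356832} + \left(- \frac{1}{8} + \frac{329}{-159}\right) = \left(-100722\right) \frac{1}{356832} + \left(- \frac{1}{8} + 329 \left(- \frac{1}{159}\right)\right) = - \frac{16787}{59472} - \frac{2791}{1272} = - \frac{7805809}{3152016}$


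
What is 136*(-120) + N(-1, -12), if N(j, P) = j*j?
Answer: -16319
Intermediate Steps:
N(j, P) = j²
136*(-120) + N(-1, -12) = 136*(-120) + (-1)² = -16320 + 1 = -16319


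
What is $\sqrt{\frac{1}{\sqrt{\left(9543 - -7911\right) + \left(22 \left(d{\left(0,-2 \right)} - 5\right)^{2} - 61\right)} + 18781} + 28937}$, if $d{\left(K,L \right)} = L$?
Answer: $\sqrt{28937 + \frac{1}{18781 + \sqrt{18471}}} \approx 170.11$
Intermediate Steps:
$\sqrt{\frac{1}{\sqrt{\left(9543 - -7911\right) + \left(22 \left(d{\left(0,-2 \right)} - 5\right)^{2} - 61\right)} + 18781} + 28937} = \sqrt{\frac{1}{\sqrt{\left(9543 - -7911\right) - \left(61 - 22 \left(-2 - 5\right)^{2}\right)} + 18781} + 28937} = \sqrt{\frac{1}{\sqrt{\left(9543 + 7911\right) - \left(61 - 22 \left(-7\right)^{2}\right)} + 18781} + 28937} = \sqrt{\frac{1}{\sqrt{17454 + \left(22 \cdot 49 - 61\right)} + 18781} + 28937} = \sqrt{\frac{1}{\sqrt{17454 + \left(1078 - 61\right)} + 18781} + 28937} = \sqrt{\frac{1}{\sqrt{17454 + 1017} + 18781} + 28937} = \sqrt{\frac{1}{\sqrt{18471} + 18781} + 28937} = \sqrt{\frac{1}{18781 + \sqrt{18471}} + 28937} = \sqrt{28937 + \frac{1}{18781 + \sqrt{18471}}}$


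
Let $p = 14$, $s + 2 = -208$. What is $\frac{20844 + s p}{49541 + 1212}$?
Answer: $\frac{17904}{50753} \approx 0.35277$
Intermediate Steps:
$s = -210$ ($s = -2 - 208 = -210$)
$\frac{20844 + s p}{49541 + 1212} = \frac{20844 - 2940}{49541 + 1212} = \frac{20844 - 2940}{50753} = 17904 \cdot \frac{1}{50753} = \frac{17904}{50753}$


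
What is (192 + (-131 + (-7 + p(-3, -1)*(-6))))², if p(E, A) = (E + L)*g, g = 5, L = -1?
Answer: 30276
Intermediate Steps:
p(E, A) = -5 + 5*E (p(E, A) = (E - 1)*5 = (-1 + E)*5 = -5 + 5*E)
(192 + (-131 + (-7 + p(-3, -1)*(-6))))² = (192 + (-131 + (-7 + (-5 + 5*(-3))*(-6))))² = (192 + (-131 + (-7 + (-5 - 15)*(-6))))² = (192 + (-131 + (-7 - 20*(-6))))² = (192 + (-131 + (-7 + 120)))² = (192 + (-131 + 113))² = (192 - 18)² = 174² = 30276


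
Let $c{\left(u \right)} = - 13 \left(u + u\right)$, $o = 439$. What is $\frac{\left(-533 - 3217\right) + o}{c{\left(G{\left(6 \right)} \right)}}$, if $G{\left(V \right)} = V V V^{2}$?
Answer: $\frac{3311}{33696} \approx 0.098261$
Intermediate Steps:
$G{\left(V \right)} = V^{4}$ ($G{\left(V \right)} = V^{2} V^{2} = V^{4}$)
$c{\left(u \right)} = - 26 u$ ($c{\left(u \right)} = - 13 \cdot 2 u = - 26 u$)
$\frac{\left(-533 - 3217\right) + o}{c{\left(G{\left(6 \right)} \right)}} = \frac{\left(-533 - 3217\right) + 439}{\left(-26\right) 6^{4}} = \frac{-3750 + 439}{\left(-26\right) 1296} = - \frac{3311}{-33696} = \left(-3311\right) \left(- \frac{1}{33696}\right) = \frac{3311}{33696}$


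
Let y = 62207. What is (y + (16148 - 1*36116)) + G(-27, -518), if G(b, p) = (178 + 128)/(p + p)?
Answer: 21879649/518 ≈ 42239.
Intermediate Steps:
G(b, p) = 153/p (G(b, p) = 306/((2*p)) = 306*(1/(2*p)) = 153/p)
(y + (16148 - 1*36116)) + G(-27, -518) = (62207 + (16148 - 1*36116)) + 153/(-518) = (62207 + (16148 - 36116)) + 153*(-1/518) = (62207 - 19968) - 153/518 = 42239 - 153/518 = 21879649/518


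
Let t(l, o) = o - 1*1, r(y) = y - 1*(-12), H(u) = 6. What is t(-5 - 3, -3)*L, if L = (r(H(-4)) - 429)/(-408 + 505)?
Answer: 1644/97 ≈ 16.948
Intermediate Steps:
r(y) = 12 + y (r(y) = y + 12 = 12 + y)
t(l, o) = -1 + o (t(l, o) = o - 1 = -1 + o)
L = -411/97 (L = ((12 + 6) - 429)/(-408 + 505) = (18 - 429)/97 = -411*1/97 = -411/97 ≈ -4.2371)
t(-5 - 3, -3)*L = (-1 - 3)*(-411/97) = -4*(-411/97) = 1644/97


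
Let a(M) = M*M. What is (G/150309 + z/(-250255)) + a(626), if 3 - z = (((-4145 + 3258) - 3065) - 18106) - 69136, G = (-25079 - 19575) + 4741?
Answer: 14740618859711732/37615578795 ≈ 3.9188e+5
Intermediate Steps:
a(M) = M**2
G = -39913 (G = -44654 + 4741 = -39913)
z = 91197 (z = 3 - ((((-4145 + 3258) - 3065) - 18106) - 69136) = 3 - (((-887 - 3065) - 18106) - 69136) = 3 - ((-3952 - 18106) - 69136) = 3 - (-22058 - 69136) = 3 - 1*(-91194) = 3 + 91194 = 91197)
(G/150309 + z/(-250255)) + a(626) = (-39913/150309 + 91197/(-250255)) + 626**2 = (-39913*1/150309 + 91197*(-1/250255)) + 391876 = (-39913/150309 - 91197/250255) + 391876 = -23696157688/37615578795 + 391876 = 14740618859711732/37615578795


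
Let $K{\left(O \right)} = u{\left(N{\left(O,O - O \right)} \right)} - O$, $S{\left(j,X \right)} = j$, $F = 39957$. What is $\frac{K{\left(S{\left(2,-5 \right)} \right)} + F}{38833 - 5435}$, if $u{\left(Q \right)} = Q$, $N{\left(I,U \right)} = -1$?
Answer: $\frac{19977}{16699} \approx 1.1963$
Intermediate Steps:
$K{\left(O \right)} = -1 - O$
$\frac{K{\left(S{\left(2,-5 \right)} \right)} + F}{38833 - 5435} = \frac{\left(-1 - 2\right) + 39957}{38833 - 5435} = \frac{\left(-1 - 2\right) + 39957}{33398} = \left(-3 + 39957\right) \frac{1}{33398} = 39954 \cdot \frac{1}{33398} = \frac{19977}{16699}$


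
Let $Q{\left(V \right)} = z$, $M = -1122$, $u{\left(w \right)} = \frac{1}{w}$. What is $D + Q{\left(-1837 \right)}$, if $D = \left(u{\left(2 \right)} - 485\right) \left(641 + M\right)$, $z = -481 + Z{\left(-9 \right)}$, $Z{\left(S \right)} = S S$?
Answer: $\frac{465289}{2} \approx 2.3264 \cdot 10^{5}$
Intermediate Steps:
$Z{\left(S \right)} = S^{2}$
$z = -400$ ($z = -481 + \left(-9\right)^{2} = -481 + 81 = -400$)
$D = \frac{466089}{2}$ ($D = \left(\frac{1}{2} - 485\right) \left(641 - 1122\right) = \left(\frac{1}{2} - 485\right) \left(-481\right) = \left(- \frac{969}{2}\right) \left(-481\right) = \frac{466089}{2} \approx 2.3304 \cdot 10^{5}$)
$Q{\left(V \right)} = -400$
$D + Q{\left(-1837 \right)} = \frac{466089}{2} - 400 = \frac{465289}{2}$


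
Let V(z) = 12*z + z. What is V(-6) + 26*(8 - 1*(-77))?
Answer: 2132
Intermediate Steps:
V(z) = 13*z
V(-6) + 26*(8 - 1*(-77)) = 13*(-6) + 26*(8 - 1*(-77)) = -78 + 26*(8 + 77) = -78 + 26*85 = -78 + 2210 = 2132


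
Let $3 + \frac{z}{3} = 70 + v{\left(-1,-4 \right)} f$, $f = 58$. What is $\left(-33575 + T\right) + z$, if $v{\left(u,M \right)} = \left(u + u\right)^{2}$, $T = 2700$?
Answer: $-29978$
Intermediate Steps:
$v{\left(u,M \right)} = 4 u^{2}$ ($v{\left(u,M \right)} = \left(2 u\right)^{2} = 4 u^{2}$)
$z = 897$ ($z = -9 + 3 \left(70 + 4 \left(-1\right)^{2} \cdot 58\right) = -9 + 3 \left(70 + 4 \cdot 1 \cdot 58\right) = -9 + 3 \left(70 + 4 \cdot 58\right) = -9 + 3 \left(70 + 232\right) = -9 + 3 \cdot 302 = -9 + 906 = 897$)
$\left(-33575 + T\right) + z = \left(-33575 + 2700\right) + 897 = -30875 + 897 = -29978$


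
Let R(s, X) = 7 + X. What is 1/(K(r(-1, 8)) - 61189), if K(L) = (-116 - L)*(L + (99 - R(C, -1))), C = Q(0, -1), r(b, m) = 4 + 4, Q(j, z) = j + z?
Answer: -1/73713 ≈ -1.3566e-5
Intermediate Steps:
r(b, m) = 8
C = -1 (C = 0 - 1 = -1)
K(L) = (-116 - L)*(93 + L) (K(L) = (-116 - L)*(L + (99 - (7 - 1))) = (-116 - L)*(L + (99 - 1*6)) = (-116 - L)*(L + (99 - 6)) = (-116 - L)*(L + 93) = (-116 - L)*(93 + L))
1/(K(r(-1, 8)) - 61189) = 1/((-10788 - 1*8² - 209*8) - 61189) = 1/((-10788 - 1*64 - 1672) - 61189) = 1/((-10788 - 64 - 1672) - 61189) = 1/(-12524 - 61189) = 1/(-73713) = -1/73713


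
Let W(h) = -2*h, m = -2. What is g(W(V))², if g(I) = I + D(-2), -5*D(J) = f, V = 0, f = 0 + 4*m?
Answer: 64/25 ≈ 2.5600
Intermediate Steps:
f = -8 (f = 0 + 4*(-2) = 0 - 8 = -8)
D(J) = 8/5 (D(J) = -⅕*(-8) = 8/5)
g(I) = 8/5 + I (g(I) = I + 8/5 = 8/5 + I)
g(W(V))² = (8/5 - 2*0)² = (8/5 + 0)² = (8/5)² = 64/25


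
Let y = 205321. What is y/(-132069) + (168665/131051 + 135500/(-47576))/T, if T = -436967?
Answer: -7360302865729861517/4734391868960664498 ≈ -1.5546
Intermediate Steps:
y/(-132069) + (168665/131051 + 135500/(-47576))/T = 205321/(-132069) + (168665/131051 + 135500/(-47576))/(-436967) = 205321*(-1/132069) + (168665*(1/131051) + 135500*(-1/47576))*(-1/436967) = -205321/132069 + (168665/131051 - 33875/11894)*(-1/436967) = -205321/132069 - 2433251115/1558720594*(-1/436967) = -205321/132069 + 2433251115/681109461798398 = -7360302865729861517/4734391868960664498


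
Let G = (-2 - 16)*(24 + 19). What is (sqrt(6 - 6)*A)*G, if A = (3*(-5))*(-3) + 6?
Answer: 0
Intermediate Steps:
A = 51 (A = -15*(-3) + 6 = 45 + 6 = 51)
G = -774 (G = -18*43 = -774)
(sqrt(6 - 6)*A)*G = (sqrt(6 - 6)*51)*(-774) = (sqrt(0)*51)*(-774) = (0*51)*(-774) = 0*(-774) = 0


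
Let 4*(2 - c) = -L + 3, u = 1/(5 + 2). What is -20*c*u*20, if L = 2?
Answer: -100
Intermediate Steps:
u = 1/7 ≈ 0.14286
c = 7/4 (c = 2 - (-1*2 + 3)/4 = 2 - (-2 + 3)/4 = 2 - 1/4*1 = 2 - 1/4 = 7/4 ≈ 1.7500)
-20*c*u*20 = -35/7*20 = -20*1/4*20 = -5*20 = -100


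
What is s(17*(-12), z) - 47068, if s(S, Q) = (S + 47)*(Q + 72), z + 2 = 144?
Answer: -80666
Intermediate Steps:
z = 142 (z = -2 + 144 = 142)
s(S, Q) = (47 + S)*(72 + Q)
s(17*(-12), z) - 47068 = (3384 + 47*142 + 72*(17*(-12)) + 142*(17*(-12))) - 47068 = (3384 + 6674 + 72*(-204) + 142*(-204)) - 47068 = (3384 + 6674 - 14688 - 28968) - 47068 = -33598 - 47068 = -80666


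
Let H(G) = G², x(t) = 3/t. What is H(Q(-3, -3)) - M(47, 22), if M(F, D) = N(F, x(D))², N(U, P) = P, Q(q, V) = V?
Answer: 4347/484 ≈ 8.9814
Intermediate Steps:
M(F, D) = 9/D² (M(F, D) = (3/D)² = 9/D²)
H(Q(-3, -3)) - M(47, 22) = (-3)² - 9/22² = 9 - 9/484 = 4347/484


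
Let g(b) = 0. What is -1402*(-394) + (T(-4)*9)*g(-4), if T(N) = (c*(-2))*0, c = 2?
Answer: 552388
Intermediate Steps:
T(N) = 0 (T(N) = (2*(-2))*0 = -4*0 = 0)
-1402*(-394) + (T(-4)*9)*g(-4) = -1402*(-394) + (0*9)*0 = 552388 + 0*0 = 552388 + 0 = 552388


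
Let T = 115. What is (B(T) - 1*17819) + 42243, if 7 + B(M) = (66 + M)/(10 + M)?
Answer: 3052306/125 ≈ 24418.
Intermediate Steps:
B(M) = -7 + (66 + M)/(10 + M)
(B(T) - 1*17819) + 42243 = (2*(-2 - 3*115)/(10 + 115) - 1*17819) + 42243 = (2*(-2 - 345)/125 - 17819) + 42243 = (2*(1/125)*(-347) - 17819) + 42243 = (-694/125 - 17819) + 42243 = -2228069/125 + 42243 = 3052306/125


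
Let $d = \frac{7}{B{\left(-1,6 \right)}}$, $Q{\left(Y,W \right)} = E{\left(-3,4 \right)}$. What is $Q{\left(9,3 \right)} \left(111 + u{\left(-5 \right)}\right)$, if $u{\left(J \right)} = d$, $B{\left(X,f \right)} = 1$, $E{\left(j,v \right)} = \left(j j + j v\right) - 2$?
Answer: $-590$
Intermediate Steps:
$E{\left(j,v \right)} = -2 + j^{2} + j v$ ($E{\left(j,v \right)} = \left(j^{2} + j v\right) - 2 = -2 + j^{2} + j v$)
$Q{\left(Y,W \right)} = -5$ ($Q{\left(Y,W \right)} = -2 + \left(-3\right)^{2} - 12 = -2 + 9 - 12 = -5$)
$d = 7$ ($d = \frac{7}{1} = 7 \cdot 1 = 7$)
$u{\left(J \right)} = 7$
$Q{\left(9,3 \right)} \left(111 + u{\left(-5 \right)}\right) = - 5 \left(111 + 7\right) = \left(-5\right) 118 = -590$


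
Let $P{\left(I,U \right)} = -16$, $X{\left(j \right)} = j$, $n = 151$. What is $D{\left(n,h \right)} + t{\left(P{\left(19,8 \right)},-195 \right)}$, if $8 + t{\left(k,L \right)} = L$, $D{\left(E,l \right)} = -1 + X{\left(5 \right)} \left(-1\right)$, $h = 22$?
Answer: $-209$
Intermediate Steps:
$D{\left(E,l \right)} = -6$ ($D{\left(E,l \right)} = -1 + 5 \left(-1\right) = -1 - 5 = -6$)
$t{\left(k,L \right)} = -8 + L$
$D{\left(n,h \right)} + t{\left(P{\left(19,8 \right)},-195 \right)} = -6 - 203 = -209$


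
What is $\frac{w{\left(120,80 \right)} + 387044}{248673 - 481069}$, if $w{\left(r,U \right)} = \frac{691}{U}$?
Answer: $- \frac{30964211}{18591680} \approx -1.6655$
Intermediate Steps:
$\frac{w{\left(120,80 \right)} + 387044}{248673 - 481069} = \frac{\frac{691}{80} + 387044}{248673 - 481069} = \frac{691 \cdot \frac{1}{80} + 387044}{-232396} = \left(\frac{691}{80} + 387044\right) \left(- \frac{1}{232396}\right) = \frac{30964211}{80} \left(- \frac{1}{232396}\right) = - \frac{30964211}{18591680}$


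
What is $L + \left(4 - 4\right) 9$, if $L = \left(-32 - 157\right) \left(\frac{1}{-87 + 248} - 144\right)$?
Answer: $\frac{625941}{23} \approx 27215.0$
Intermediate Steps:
$L = \frac{625941}{23}$ ($L = - 189 \left(\frac{1}{161} - 144\right) = \left(-189\right) \left(- \frac{23183}{161}\right) = \frac{625941}{23} \approx 27215.0$)
$L + \left(4 - 4\right) 9 = \frac{625941}{23} + \left(4 - 4\right) 9 = \frac{625941}{23} + 0 \cdot 9 = \frac{625941}{23} + 0 = \frac{625941}{23}$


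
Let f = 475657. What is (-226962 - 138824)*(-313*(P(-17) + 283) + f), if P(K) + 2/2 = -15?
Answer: -143419569596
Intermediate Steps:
P(K) = -16 (P(K) = -1 - 15 = -16)
(-226962 - 138824)*(-313*(P(-17) + 283) + f) = (-226962 - 138824)*(-313*(-16 + 283) + 475657) = -365786*(-313*267 + 475657) = -365786*(-83571 + 475657) = -365786*392086 = -143419569596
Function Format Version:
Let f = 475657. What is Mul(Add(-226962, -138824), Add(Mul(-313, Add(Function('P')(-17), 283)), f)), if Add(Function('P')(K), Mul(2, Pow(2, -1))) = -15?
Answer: -143419569596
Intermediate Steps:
Function('P')(K) = -16 (Function('P')(K) = Add(-1, -15) = -16)
Mul(Add(-226962, -138824), Add(Mul(-313, Add(Function('P')(-17), 283)), f)) = Mul(Add(-226962, -138824), Add(Mul(-313, Add(-16, 283)), 475657)) = Mul(-365786, Add(Mul(-313, 267), 475657)) = Mul(-365786, Add(-83571, 475657)) = Mul(-365786, 392086) = -143419569596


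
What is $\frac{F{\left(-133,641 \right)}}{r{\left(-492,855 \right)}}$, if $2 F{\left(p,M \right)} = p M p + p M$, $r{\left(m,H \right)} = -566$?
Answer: $- \frac{2813349}{283} \approx -9941.2$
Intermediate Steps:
$F{\left(p,M \right)} = \frac{M p}{2} + \frac{M p^{2}}{2}$ ($F{\left(p,M \right)} = \frac{p M p + p M}{2} = \frac{M p p + M p}{2} = \frac{M p^{2} + M p}{2} = \frac{M p + M p^{2}}{2} = \frac{M p}{2} + \frac{M p^{2}}{2}$)
$\frac{F{\left(-133,641 \right)}}{r{\left(-492,855 \right)}} = \frac{\frac{1}{2} \cdot 641 \left(-133\right) \left(1 - 133\right)}{-566} = \frac{1}{2} \cdot 641 \left(-133\right) \left(-132\right) \left(- \frac{1}{566}\right) = 5626698 \left(- \frac{1}{566}\right) = - \frac{2813349}{283}$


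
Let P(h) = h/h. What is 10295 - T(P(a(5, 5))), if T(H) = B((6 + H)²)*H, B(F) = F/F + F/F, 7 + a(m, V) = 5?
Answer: 10293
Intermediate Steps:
a(m, V) = -2 (a(m, V) = -7 + 5 = -2)
B(F) = 2 (B(F) = 1 + 1 = 2)
P(h) = 1
T(H) = 2*H
10295 - T(P(a(5, 5))) = 10295 - 2 = 10293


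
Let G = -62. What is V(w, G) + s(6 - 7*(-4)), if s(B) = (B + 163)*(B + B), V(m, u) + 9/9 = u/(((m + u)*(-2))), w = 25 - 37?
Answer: 991199/74 ≈ 13395.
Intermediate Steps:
w = -12
V(m, u) = -1 + u/(-2*m - 2*u) (V(m, u) = -1 + u/(((m + u)*(-2))) = -1 + u/(-2*m - 2*u))
s(B) = 2*B*(163 + B) (s(B) = (163 + B)*(2*B) = 2*B*(163 + B))
V(w, G) + s(6 - 7*(-4)) = (-1*(-12) - 3/2*(-62))/(-12 - 62) + 2*(6 - 7*(-4))*(163 + (6 - 7*(-4))) = (12 + 93)/(-74) + 2*(6 + 28)*(163 + (6 + 28)) = -1/74*105 + 2*34*(163 + 34) = -105/74 + 2*34*197 = -105/74 + 13396 = 991199/74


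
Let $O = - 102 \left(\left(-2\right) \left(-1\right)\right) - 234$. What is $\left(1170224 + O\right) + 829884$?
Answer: $1999670$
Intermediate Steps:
$O = -438$ ($O = \left(-102\right) 2 - 234 = -204 - 234 = -438$)
$\left(1170224 + O\right) + 829884 = \left(1170224 - 438\right) + 829884 = 1169786 + 829884 = 1999670$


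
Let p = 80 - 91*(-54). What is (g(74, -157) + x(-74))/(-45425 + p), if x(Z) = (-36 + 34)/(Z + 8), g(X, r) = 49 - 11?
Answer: -1255/1334223 ≈ -0.00094062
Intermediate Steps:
g(X, r) = 38
p = 4994 (p = 80 + 4914 = 4994)
x(Z) = -2/(8 + Z)
(g(74, -157) + x(-74))/(-45425 + p) = (38 - 2/(8 - 74))/(-45425 + 4994) = (38 - 2/(-66))/(-40431) = (38 - 2*(-1/66))*(-1/40431) = (38 + 1/33)*(-1/40431) = (1255/33)*(-1/40431) = -1255/1334223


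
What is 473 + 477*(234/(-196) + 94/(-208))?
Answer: -1590191/5096 ≈ -312.05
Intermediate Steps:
473 + 477*(234/(-196) + 94/(-208)) = 473 + 477*(234*(-1/196) + 94*(-1/208)) = 473 + 477*(-117/98 - 47/104) = 473 + 477*(-8387/5096) = 473 - 4000599/5096 = -1590191/5096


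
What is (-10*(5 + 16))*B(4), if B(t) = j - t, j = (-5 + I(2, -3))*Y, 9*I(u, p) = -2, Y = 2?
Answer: 9100/3 ≈ 3033.3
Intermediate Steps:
I(u, p) = -2/9 (I(u, p) = (1/9)*(-2) = -2/9)
j = -94/9 (j = (-5 - 2/9)*2 = -47/9*2 = -94/9 ≈ -10.444)
B(t) = -94/9 - t
(-10*(5 + 16))*B(4) = (-10*(5 + 16))*(-94/9 - 1*4) = (-10*21)*(-94/9 - 4) = -210*(-130/9) = 9100/3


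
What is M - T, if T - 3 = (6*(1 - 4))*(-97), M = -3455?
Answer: -5204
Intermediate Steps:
T = 1749 (T = 3 + (6*(1 - 4))*(-97) = 3 + (6*(-3))*(-97) = 3 - 18*(-97) = 3 + 1746 = 1749)
M - T = -3455 - 1*1749 = -3455 - 1749 = -5204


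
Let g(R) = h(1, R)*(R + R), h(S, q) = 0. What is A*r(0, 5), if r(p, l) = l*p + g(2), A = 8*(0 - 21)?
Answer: 0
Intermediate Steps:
g(R) = 0 (g(R) = 0*(R + R) = 0*(2*R) = 0)
A = -168 (A = 8*(-21) = -168)
r(p, l) = l*p (r(p, l) = l*p + 0 = l*p)
A*r(0, 5) = -840*0 = -168*0 = 0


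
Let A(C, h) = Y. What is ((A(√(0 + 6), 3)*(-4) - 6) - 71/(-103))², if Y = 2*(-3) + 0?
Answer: 3705625/10609 ≈ 349.29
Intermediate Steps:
Y = -6 (Y = -6 + 0 = -6)
A(C, h) = -6
((A(√(0 + 6), 3)*(-4) - 6) - 71/(-103))² = ((-6*(-4) - 6) - 71/(-103))² = ((24 - 6) - 71*(-1/103))² = (18 + 71/103)² = (1925/103)² = 3705625/10609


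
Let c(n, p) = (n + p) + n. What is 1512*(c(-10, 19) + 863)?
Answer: 1303344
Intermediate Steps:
c(n, p) = p + 2*n
1512*(c(-10, 19) + 863) = 1512*((19 + 2*(-10)) + 863) = 1512*((19 - 20) + 863) = 1512*(-1 + 863) = 1512*862 = 1303344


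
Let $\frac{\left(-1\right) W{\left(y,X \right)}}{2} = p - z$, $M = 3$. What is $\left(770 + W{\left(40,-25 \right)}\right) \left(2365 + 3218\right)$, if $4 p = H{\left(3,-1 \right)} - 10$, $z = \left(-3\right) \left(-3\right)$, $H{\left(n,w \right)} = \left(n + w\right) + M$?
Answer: $\frac{8826723}{2} \approx 4.4134 \cdot 10^{6}$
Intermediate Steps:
$H{\left(n,w \right)} = 3 + n + w$ ($H{\left(n,w \right)} = \left(n + w\right) + 3 = 3 + n + w$)
$z = 9$
$p = - \frac{5}{4}$ ($p = \frac{\left(3 + 3 - 1\right) - 10}{4} = \frac{5 - 10}{4} = \frac{1}{4} \left(-5\right) = - \frac{5}{4} \approx -1.25$)
$W{\left(y,X \right)} = \frac{41}{2}$ ($W{\left(y,X \right)} = - 2 \left(- \frac{5}{4} - 9\right) = \left(-2\right) \left(- \frac{41}{4}\right) = \frac{41}{2}$)
$\left(770 + W{\left(40,-25 \right)}\right) \left(2365 + 3218\right) = \left(770 + \frac{41}{2}\right) \left(2365 + 3218\right) = \frac{1581}{2} \cdot 5583 = \frac{8826723}{2}$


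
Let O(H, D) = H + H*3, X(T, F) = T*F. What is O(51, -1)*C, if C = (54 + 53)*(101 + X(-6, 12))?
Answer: 633012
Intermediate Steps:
X(T, F) = F*T
C = 3103 (C = (54 + 53)*(101 + 12*(-6)) = 107*(101 - 72) = 107*29 = 3103)
O(H, D) = 4*H (O(H, D) = H + 3*H = 4*H)
O(51, -1)*C = (4*51)*3103 = 204*3103 = 633012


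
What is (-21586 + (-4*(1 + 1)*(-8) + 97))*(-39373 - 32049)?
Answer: 1530216350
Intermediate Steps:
(-21586 + (-4*(1 + 1)*(-8) + 97))*(-39373 - 32049) = (-21586 + (-4*2*(-8) + 97))*(-71422) = (-21586 + (-8*(-8) + 97))*(-71422) = (-21586 + (64 + 97))*(-71422) = (-21586 + 161)*(-71422) = -21425*(-71422) = 1530216350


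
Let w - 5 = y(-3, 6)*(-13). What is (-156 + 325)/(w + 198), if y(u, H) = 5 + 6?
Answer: 169/60 ≈ 2.8167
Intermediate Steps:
y(u, H) = 11
w = -138 (w = 5 + 11*(-13) = 5 - 143 = -138)
(-156 + 325)/(w + 198) = (-156 + 325)/(-138 + 198) = 169/60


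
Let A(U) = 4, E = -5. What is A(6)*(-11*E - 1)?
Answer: 216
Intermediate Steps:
A(6)*(-11*E - 1) = 4*(-11*(-5) - 1) = 4*(55 - 1) = 4*54 = 216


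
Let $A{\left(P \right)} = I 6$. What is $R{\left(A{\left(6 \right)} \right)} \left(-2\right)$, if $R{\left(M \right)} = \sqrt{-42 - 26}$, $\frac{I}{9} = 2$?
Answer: $- 4 i \sqrt{17} \approx - 16.492 i$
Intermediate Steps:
$I = 18$ ($I = 9 \cdot 2 = 18$)
$A{\left(P \right)} = 108$ ($A{\left(P \right)} = 18 \cdot 6 = 108$)
$R{\left(M \right)} = 2 i \sqrt{17}$ ($R{\left(M \right)} = \sqrt{-68} = 2 i \sqrt{17}$)
$R{\left(A{\left(6 \right)} \right)} \left(-2\right) = 2 i \sqrt{17} \left(-2\right) = - 4 i \sqrt{17}$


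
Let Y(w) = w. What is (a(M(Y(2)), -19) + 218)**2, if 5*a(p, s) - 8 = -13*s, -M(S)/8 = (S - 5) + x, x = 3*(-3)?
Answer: 72361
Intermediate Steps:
x = -9
M(S) = 112 - 8*S (M(S) = -8*((S - 5) - 9) = -8*((-5 + S) - 9) = -8*(-14 + S) = 112 - 8*S)
a(p, s) = 8/5 - 13*s/5 (a(p, s) = 8/5 + (-13*s)/5 = 8/5 - 13*s/5)
(a(M(Y(2)), -19) + 218)**2 = ((8/5 - 13/5*(-19)) + 218)**2 = ((8/5 + 247/5) + 218)**2 = (51 + 218)**2 = 269**2 = 72361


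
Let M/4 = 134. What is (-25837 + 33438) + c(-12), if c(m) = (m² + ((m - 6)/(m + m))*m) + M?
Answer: 8272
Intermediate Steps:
M = 536 (M = 4*134 = 536)
c(m) = 533 + m² + m/2 (c(m) = (m² + ((m - 6)/(m + m))*m) + 536 = (m² + ((-6 + m)/((2*m)))*m) + 536 = (m² + ((-6 + m)*(1/(2*m)))*m) + 536 = (m² + ((-6 + m)/(2*m))*m) + 536 = (m² + (-3 + m/2)) + 536 = (-3 + m² + m/2) + 536 = 533 + m² + m/2)
(-25837 + 33438) + c(-12) = (-25837 + 33438) + (533 + (-12)² + (½)*(-12)) = 7601 + (533 + 144 - 6) = 7601 + 671 = 8272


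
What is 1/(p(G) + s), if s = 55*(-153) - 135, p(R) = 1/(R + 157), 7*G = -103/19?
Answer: -20778/177651767 ≈ -0.00011696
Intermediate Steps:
G = -103/133 (G = (-103/19)/7 = (-103*1/19)/7 = (1/7)*(-103/19) = -103/133 ≈ -0.77444)
p(R) = 1/(157 + R)
s = -8550 (s = -8415 - 135 = -8550)
1/(p(G) + s) = 1/(1/(157 - 103/133) - 8550) = 1/(1/(20778/133) - 8550) = 1/(133/20778 - 8550) = 1/(-177651767/20778) = -20778/177651767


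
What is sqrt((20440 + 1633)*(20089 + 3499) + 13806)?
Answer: sqrt(520671730) ≈ 22818.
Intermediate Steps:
sqrt((20440 + 1633)*(20089 + 3499) + 13806) = sqrt(22073*23588 + 13806) = sqrt(520657924 + 13806) = sqrt(520671730)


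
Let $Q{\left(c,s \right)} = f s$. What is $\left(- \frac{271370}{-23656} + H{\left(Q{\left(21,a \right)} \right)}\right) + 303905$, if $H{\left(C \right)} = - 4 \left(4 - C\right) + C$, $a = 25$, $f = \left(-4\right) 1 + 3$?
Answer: $\frac{3593056277}{11828} \approx 3.0378 \cdot 10^{5}$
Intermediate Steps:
$f = -1$ ($f = -4 + 3 = -1$)
$Q{\left(c,s \right)} = - s$
$H{\left(C \right)} = -16 + 5 C$ ($H{\left(C \right)} = \left(-16 + 4 C\right) + C = -16 + 5 C$)
$\left(- \frac{271370}{-23656} + H{\left(Q{\left(21,a \right)} \right)}\right) + 303905 = \left(- \frac{271370}{-23656} + \left(-16 + 5 \left(\left(-1\right) 25\right)\right)\right) + 303905 = \left(\left(-271370\right) \left(- \frac{1}{23656}\right) + \left(-16 + 5 \left(-25\right)\right)\right) + 303905 = \left(\frac{135685}{11828} - 141\right) + 303905 = - \frac{1532063}{11828} + 303905 = \frac{3593056277}{11828}$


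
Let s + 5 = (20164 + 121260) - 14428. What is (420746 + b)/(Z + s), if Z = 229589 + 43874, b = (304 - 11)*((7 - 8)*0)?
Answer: 210373/200227 ≈ 1.0507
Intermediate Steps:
s = 126991 (s = -5 + ((20164 + 121260) - 14428) = -5 + (141424 - 14428) = -5 + 126996 = 126991)
b = 0 (b = 293*(-1*0) = 293*0 = 0)
Z = 273463
(420746 + b)/(Z + s) = (420746 + 0)/(273463 + 126991) = 420746/400454 = 420746*(1/400454) = 210373/200227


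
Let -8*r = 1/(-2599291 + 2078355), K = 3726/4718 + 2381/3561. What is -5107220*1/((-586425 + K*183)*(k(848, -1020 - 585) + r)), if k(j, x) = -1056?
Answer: -59598809386390426880/7223234590193806429541 ≈ -0.0082510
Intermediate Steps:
K = 12250922/8400399 (K = 3726*(1/4718) + 2381*(1/3561) = 1863/2359 + 2381/3561 = 12250922/8400399 ≈ 1.4584)
r = 1/4167488 (r = -1/(8*(-2599291 + 2078355)) = -⅛/(-520936) = -⅛*(-1/520936) = 1/4167488 ≈ 2.3995e-7)
-5107220*1/((-586425 + K*183)*(k(848, -1020 - 585) + r)) = -5107220*1/((-586425 + (12250922/8400399)*183)*(-1056 + 1/4167488)) = -5107220*(-4167488/(4400867327*(-586425 + 747306242/2800133))) = -5107220/((-1641320688283/2800133*(-4400867327/4167488))) = -5107220/7223234590193806429541/11669520675904 = -5107220*11669520675904/7223234590193806429541 = -59598809386390426880/7223234590193806429541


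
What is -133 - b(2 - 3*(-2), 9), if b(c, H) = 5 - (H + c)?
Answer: -121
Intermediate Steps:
b(c, H) = 5 - H - c (b(c, H) = 5 + (-H - c) = 5 - H - c)
-133 - b(2 - 3*(-2), 9) = -133 - (5 - 1*9 - (2 - 3*(-2))) = -133 - (5 - 9 - (2 + 6)) = -133 - (5 - 9 - 1*8) = -133 - (5 - 9 - 8) = -133 - 1*(-12) = -133 + 12 = -121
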